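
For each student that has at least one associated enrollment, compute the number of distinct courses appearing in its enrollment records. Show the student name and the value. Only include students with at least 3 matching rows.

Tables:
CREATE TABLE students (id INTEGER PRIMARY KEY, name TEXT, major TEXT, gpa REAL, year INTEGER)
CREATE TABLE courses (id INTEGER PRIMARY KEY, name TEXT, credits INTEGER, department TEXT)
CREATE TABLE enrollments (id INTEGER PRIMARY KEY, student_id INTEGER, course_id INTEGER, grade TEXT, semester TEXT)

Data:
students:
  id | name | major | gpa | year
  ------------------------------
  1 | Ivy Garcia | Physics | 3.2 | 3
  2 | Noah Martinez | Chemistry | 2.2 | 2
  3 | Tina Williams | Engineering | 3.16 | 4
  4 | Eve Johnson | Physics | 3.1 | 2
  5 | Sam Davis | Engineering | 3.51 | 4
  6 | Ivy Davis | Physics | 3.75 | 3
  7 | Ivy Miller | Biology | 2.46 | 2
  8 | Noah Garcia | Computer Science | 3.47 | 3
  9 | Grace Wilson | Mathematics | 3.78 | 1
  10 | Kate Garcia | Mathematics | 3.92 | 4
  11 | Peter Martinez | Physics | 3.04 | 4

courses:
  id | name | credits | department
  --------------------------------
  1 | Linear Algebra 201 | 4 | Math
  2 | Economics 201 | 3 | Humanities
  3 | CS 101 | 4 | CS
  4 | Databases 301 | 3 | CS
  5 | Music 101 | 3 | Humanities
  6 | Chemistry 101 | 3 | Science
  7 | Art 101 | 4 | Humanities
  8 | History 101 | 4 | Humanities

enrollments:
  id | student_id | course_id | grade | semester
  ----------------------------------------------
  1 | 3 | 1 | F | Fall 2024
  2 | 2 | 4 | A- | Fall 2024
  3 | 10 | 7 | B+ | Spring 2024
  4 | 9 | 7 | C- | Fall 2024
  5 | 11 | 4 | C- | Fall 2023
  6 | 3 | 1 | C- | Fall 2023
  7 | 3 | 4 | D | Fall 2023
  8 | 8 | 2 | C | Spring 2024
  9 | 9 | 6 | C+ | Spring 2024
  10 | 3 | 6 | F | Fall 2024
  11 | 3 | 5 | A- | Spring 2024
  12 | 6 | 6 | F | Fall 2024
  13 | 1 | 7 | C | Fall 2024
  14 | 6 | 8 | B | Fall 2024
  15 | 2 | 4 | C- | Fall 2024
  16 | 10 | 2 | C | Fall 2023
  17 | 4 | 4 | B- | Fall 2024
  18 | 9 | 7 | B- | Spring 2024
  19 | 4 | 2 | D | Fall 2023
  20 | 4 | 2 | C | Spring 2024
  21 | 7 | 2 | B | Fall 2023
SELECT p.name, COUNT(DISTINCT c.course_id) AS distinct_course_count FROM enrollments c JOIN students p ON c.student_id = p.id GROUP BY p.id, p.name HAVING COUNT(*) >= 3

Execution result:
name | distinct_course_count
Tina Williams | 4
Eve Johnson | 2
Grace Wilson | 2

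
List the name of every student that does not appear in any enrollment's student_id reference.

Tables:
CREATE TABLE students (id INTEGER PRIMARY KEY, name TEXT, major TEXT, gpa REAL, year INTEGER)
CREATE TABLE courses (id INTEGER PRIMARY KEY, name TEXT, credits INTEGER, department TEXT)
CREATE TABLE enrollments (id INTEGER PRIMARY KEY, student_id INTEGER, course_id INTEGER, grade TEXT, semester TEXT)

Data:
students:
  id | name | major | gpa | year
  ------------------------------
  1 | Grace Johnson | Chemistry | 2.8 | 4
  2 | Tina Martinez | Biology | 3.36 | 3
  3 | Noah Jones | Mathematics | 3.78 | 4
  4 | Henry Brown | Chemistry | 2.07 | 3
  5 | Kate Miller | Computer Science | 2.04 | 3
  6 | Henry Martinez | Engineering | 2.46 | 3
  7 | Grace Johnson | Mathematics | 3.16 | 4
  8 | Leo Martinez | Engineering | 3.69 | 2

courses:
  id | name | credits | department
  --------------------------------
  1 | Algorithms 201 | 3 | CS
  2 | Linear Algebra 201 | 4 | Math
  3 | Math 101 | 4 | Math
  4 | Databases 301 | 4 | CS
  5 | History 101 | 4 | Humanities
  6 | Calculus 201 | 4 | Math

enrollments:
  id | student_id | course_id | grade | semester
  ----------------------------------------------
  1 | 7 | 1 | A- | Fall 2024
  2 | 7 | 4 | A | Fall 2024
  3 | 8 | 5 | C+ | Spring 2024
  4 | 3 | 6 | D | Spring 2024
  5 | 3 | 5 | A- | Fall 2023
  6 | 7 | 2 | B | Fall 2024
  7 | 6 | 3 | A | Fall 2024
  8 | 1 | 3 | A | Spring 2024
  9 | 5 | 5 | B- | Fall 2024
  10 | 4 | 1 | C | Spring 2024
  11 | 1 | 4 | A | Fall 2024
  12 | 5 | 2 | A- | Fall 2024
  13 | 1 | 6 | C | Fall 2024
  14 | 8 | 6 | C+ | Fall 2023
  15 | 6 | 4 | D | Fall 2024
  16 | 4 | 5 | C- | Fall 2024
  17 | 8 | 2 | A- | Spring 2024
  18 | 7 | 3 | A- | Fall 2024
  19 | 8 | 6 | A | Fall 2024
SELECT p.name FROM students p LEFT JOIN enrollments c ON c.student_id = p.id WHERE c.id IS NULL

Execution result:
Tina Martinez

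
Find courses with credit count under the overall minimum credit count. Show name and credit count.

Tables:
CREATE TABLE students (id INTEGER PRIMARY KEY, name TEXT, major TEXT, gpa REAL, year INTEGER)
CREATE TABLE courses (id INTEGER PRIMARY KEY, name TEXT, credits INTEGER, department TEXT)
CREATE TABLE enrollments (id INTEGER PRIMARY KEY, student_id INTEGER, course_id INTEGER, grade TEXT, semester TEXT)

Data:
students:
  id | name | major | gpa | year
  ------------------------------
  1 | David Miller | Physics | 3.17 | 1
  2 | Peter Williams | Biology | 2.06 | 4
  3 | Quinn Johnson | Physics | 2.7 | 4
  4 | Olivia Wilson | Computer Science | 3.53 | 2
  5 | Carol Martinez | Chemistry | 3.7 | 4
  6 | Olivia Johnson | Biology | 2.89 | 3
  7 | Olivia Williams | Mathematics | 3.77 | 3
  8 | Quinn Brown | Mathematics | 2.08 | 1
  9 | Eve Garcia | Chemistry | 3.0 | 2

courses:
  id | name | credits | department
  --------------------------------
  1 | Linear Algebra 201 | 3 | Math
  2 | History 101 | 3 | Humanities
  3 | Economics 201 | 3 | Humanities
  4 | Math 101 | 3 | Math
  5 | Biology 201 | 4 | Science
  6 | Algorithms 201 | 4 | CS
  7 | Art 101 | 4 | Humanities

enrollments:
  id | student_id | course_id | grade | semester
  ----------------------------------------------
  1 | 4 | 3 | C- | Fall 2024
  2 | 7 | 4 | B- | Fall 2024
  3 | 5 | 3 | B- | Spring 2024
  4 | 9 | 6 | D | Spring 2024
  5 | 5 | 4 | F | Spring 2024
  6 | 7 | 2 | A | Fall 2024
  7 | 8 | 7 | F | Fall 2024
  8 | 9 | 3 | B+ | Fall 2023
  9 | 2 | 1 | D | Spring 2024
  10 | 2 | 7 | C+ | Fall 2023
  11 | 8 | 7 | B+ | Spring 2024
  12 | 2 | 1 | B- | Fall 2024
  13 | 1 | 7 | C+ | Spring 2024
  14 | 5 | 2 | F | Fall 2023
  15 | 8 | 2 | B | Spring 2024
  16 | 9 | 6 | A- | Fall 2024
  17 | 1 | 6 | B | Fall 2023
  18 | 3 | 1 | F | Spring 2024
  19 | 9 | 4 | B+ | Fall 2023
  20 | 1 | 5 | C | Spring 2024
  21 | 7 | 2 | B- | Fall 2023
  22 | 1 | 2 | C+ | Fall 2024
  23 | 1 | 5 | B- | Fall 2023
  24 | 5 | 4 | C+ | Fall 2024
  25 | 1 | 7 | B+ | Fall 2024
SELECT name, credits FROM courses WHERE credits < (SELECT MIN(credits) FROM courses)

Execution result:
(no rows)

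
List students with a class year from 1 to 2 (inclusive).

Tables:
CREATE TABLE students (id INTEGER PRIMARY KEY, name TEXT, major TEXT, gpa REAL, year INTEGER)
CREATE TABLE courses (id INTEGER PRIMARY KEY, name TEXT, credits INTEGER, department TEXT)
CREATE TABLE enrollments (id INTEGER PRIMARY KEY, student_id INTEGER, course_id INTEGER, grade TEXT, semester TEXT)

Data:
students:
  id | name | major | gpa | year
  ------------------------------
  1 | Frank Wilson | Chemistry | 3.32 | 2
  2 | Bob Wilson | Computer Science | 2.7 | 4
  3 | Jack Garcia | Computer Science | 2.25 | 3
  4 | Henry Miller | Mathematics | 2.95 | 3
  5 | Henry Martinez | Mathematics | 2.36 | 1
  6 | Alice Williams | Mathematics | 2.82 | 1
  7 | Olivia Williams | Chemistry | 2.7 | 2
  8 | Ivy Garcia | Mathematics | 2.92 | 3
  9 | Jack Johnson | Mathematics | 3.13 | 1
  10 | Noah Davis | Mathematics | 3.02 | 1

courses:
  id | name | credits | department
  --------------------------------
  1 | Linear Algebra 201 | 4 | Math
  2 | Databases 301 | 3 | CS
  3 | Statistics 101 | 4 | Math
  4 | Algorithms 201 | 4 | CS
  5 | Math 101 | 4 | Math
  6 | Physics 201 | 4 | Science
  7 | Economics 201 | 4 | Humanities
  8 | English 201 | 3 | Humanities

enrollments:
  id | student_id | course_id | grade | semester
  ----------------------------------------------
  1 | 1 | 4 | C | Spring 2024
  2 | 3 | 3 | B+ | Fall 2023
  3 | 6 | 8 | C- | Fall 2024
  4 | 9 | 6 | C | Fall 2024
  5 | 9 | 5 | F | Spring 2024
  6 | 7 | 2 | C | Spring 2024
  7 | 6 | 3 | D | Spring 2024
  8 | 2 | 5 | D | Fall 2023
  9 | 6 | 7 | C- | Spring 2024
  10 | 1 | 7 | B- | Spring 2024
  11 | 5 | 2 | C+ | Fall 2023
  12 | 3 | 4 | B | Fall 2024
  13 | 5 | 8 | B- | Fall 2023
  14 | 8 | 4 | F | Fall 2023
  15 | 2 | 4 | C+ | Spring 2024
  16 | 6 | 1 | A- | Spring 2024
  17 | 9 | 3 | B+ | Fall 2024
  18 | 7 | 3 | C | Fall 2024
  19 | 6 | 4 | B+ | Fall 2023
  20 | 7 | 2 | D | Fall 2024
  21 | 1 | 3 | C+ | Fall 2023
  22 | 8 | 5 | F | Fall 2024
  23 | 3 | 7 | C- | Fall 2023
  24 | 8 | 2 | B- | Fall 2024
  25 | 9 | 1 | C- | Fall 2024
SELECT name, year FROM students WHERE year BETWEEN 1 AND 2

Execution result:
name | year
Frank Wilson | 2
Henry Martinez | 1
Alice Williams | 1
Olivia Williams | 2
Jack Johnson | 1
Noah Davis | 1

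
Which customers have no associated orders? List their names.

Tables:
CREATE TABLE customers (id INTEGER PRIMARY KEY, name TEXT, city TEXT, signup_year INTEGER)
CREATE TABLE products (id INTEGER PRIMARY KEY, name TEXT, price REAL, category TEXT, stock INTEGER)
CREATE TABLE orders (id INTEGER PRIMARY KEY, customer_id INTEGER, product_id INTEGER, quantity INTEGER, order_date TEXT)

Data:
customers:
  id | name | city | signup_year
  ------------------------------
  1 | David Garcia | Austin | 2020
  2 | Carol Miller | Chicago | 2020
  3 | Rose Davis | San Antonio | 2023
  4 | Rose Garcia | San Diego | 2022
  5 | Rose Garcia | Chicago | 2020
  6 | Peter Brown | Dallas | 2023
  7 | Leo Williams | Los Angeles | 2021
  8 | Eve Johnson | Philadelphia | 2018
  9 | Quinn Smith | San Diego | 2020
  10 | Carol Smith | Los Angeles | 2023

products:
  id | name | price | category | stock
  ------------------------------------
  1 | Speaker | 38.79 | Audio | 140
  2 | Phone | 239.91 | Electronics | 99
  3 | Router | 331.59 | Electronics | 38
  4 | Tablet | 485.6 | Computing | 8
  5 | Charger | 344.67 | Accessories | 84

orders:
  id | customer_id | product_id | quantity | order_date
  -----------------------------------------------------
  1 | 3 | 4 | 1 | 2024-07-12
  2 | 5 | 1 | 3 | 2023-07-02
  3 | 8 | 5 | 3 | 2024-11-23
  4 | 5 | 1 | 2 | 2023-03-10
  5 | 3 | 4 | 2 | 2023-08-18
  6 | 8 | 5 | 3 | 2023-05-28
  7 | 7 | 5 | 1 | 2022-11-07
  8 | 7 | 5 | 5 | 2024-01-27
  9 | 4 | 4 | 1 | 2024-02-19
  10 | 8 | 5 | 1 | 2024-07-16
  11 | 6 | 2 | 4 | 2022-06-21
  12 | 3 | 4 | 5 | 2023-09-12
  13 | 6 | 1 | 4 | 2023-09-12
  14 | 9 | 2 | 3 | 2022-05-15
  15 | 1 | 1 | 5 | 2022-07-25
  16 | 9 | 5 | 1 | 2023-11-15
SELECT p.name FROM customers p LEFT JOIN orders c ON c.customer_id = p.id WHERE c.id IS NULL

Execution result:
name
Carol Miller
Carol Smith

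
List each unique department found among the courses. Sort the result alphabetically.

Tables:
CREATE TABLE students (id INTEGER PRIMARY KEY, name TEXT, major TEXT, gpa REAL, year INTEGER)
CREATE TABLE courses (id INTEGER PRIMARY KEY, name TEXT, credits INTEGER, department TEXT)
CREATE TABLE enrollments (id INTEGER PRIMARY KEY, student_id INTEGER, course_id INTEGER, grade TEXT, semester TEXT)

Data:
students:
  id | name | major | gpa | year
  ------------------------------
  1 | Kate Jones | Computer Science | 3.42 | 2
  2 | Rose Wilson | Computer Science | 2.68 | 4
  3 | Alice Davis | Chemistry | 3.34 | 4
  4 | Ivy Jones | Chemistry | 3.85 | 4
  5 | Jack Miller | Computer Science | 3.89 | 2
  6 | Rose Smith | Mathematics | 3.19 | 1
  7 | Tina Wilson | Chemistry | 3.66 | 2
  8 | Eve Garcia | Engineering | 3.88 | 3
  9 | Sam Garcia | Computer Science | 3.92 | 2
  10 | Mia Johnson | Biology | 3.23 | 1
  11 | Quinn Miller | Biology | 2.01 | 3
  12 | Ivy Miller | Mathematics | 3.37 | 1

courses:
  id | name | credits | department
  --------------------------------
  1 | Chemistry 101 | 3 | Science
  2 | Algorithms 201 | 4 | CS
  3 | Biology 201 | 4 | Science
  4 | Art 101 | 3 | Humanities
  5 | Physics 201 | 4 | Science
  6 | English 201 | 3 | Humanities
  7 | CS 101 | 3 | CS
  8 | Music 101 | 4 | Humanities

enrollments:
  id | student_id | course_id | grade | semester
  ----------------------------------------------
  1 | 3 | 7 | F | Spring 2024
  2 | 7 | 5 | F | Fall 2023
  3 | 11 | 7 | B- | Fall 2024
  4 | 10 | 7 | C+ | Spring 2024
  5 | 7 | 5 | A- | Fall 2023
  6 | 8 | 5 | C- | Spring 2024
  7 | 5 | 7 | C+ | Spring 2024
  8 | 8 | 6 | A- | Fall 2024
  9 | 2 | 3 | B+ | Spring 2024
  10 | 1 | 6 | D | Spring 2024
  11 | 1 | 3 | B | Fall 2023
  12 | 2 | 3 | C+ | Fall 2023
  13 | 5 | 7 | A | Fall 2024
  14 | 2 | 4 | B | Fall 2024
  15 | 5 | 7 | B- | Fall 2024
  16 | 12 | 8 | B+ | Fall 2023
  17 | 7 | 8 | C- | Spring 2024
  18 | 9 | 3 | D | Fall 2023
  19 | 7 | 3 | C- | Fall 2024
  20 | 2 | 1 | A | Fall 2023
SELECT DISTINCT department FROM courses ORDER BY department

Execution result:
department
CS
Humanities
Science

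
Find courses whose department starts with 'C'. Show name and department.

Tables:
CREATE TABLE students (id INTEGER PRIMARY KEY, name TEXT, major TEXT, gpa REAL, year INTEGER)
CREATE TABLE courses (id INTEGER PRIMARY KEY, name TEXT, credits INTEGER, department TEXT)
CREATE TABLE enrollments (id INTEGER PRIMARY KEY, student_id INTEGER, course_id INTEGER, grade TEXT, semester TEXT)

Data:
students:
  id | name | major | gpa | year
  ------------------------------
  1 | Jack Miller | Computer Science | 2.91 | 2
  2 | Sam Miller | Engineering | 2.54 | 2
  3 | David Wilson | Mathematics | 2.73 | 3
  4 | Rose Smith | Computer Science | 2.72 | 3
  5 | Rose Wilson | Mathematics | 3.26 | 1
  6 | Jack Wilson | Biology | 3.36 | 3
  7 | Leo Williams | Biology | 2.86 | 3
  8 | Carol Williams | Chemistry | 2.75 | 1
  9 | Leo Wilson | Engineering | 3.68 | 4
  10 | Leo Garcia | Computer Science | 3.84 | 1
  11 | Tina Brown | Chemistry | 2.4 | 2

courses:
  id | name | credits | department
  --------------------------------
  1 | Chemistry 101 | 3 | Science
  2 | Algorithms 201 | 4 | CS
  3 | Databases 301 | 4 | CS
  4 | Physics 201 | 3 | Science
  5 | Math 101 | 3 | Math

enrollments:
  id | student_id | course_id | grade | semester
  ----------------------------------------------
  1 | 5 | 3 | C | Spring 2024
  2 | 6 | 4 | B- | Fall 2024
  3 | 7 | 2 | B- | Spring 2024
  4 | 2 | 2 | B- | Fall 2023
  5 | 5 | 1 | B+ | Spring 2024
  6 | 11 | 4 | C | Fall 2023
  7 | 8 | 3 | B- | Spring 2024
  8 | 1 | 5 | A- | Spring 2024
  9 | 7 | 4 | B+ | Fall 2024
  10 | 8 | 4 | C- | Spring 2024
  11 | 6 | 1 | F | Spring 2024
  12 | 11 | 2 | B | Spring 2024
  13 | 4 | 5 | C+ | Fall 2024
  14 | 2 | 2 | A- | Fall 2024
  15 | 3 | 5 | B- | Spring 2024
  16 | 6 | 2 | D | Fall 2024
SELECT name, department FROM courses WHERE department LIKE 'C%'

Execution result:
name | department
Algorithms 201 | CS
Databases 301 | CS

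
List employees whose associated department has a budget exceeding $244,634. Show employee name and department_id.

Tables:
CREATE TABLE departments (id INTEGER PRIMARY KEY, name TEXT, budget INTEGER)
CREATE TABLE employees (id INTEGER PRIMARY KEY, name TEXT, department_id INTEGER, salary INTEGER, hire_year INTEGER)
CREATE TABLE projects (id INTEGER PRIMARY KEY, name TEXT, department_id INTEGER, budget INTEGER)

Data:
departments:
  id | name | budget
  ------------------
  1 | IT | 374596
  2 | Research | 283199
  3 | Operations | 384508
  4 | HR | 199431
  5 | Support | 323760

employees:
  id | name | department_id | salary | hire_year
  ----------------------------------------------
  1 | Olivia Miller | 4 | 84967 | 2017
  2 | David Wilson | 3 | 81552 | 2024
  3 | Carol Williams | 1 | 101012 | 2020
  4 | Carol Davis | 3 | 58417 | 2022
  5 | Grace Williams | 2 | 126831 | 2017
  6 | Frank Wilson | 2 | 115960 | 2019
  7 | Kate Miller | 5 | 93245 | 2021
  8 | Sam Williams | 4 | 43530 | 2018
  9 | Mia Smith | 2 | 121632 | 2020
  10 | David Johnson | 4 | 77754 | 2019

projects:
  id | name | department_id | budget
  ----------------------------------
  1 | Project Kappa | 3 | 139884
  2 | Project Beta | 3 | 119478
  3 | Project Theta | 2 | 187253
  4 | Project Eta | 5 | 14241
SELECT name, department_id FROM employees WHERE department_id IN (SELECT id FROM departments WHERE budget > 244634)

Execution result:
name | department_id
David Wilson | 3
Carol Williams | 1
Carol Davis | 3
Grace Williams | 2
Frank Wilson | 2
Kate Miller | 5
Mia Smith | 2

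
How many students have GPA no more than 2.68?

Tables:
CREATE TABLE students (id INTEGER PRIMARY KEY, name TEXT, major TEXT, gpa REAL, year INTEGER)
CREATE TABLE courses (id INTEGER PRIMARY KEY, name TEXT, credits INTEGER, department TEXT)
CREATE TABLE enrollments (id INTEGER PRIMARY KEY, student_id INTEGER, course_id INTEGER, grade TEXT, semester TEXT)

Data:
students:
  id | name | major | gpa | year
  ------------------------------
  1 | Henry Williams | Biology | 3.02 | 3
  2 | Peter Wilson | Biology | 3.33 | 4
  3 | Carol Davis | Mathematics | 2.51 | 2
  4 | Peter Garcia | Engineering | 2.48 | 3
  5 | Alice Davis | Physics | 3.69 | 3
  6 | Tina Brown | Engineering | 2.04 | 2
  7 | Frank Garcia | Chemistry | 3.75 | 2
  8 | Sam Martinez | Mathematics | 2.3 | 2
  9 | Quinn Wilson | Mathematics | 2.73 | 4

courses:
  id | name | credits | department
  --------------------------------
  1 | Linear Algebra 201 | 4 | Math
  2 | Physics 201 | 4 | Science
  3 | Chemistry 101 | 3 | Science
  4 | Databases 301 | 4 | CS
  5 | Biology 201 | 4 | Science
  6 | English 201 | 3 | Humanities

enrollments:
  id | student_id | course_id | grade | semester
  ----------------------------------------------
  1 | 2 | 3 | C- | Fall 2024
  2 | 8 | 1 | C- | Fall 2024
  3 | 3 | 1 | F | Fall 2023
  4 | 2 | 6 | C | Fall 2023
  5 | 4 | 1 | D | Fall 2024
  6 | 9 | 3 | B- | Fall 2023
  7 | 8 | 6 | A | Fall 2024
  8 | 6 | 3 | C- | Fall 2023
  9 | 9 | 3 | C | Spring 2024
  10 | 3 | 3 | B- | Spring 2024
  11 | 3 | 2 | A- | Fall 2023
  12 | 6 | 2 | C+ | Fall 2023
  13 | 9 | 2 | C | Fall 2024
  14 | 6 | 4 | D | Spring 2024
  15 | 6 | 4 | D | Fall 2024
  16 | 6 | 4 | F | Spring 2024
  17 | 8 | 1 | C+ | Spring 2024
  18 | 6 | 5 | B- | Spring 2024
SELECT COUNT(*) FROM students WHERE gpa <= 2.68

Execution result:
4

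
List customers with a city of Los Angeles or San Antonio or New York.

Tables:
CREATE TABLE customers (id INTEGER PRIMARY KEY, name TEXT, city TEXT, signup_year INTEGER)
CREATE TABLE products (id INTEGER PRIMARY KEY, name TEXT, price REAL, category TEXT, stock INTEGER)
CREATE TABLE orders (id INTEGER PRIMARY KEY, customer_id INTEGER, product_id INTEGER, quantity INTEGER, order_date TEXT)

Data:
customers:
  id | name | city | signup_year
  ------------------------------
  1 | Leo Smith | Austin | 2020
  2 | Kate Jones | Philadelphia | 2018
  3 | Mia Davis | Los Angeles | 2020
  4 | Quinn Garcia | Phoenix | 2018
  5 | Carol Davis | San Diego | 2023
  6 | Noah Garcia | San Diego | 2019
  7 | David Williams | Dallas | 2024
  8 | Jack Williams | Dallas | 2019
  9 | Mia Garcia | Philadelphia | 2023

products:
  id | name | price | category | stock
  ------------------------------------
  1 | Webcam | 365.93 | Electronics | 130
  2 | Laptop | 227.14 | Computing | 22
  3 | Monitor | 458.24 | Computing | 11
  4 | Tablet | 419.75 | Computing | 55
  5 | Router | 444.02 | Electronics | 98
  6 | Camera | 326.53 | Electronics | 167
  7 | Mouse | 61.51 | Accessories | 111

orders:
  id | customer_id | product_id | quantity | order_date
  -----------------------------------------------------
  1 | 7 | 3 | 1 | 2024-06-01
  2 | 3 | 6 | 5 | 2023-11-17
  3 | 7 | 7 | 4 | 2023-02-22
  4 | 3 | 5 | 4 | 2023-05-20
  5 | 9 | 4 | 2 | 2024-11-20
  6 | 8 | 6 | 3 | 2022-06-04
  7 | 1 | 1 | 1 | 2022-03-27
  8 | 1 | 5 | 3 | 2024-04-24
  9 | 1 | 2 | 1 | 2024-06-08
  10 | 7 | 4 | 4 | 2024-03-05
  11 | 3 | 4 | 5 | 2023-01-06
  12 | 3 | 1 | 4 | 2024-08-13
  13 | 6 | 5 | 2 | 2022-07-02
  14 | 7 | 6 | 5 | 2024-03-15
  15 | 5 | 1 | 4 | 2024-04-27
SELECT name, city FROM customers WHERE city IN ('Los Angeles', 'San Antonio', 'New York')

Execution result:
name | city
Mia Davis | Los Angeles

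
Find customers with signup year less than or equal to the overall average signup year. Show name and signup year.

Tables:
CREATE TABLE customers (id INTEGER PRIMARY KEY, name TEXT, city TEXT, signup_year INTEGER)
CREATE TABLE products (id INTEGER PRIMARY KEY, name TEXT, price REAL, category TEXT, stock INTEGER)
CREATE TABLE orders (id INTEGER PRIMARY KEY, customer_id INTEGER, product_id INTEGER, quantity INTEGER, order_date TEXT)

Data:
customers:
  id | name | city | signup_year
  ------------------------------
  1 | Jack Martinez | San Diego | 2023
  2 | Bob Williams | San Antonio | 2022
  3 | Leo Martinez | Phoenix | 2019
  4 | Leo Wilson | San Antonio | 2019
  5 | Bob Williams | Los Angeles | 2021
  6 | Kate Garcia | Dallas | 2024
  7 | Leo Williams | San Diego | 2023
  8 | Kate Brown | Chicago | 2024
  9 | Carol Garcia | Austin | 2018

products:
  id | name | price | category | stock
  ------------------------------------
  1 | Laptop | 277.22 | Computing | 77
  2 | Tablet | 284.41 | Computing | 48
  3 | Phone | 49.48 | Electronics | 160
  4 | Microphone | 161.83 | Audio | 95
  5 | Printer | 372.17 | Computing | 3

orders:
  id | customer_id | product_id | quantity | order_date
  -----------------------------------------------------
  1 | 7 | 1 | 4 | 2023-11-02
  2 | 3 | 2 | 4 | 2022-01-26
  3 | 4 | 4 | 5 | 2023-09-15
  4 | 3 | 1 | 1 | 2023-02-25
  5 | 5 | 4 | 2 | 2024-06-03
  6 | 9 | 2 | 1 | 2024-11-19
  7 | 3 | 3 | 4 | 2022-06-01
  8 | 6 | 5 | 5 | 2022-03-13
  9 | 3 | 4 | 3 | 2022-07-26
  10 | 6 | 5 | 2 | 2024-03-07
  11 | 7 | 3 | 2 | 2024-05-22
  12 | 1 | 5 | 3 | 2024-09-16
SELECT name, signup_year FROM customers WHERE signup_year <= (SELECT AVG(signup_year) FROM customers)

Execution result:
name | signup_year
Leo Martinez | 2019
Leo Wilson | 2019
Bob Williams | 2021
Carol Garcia | 2018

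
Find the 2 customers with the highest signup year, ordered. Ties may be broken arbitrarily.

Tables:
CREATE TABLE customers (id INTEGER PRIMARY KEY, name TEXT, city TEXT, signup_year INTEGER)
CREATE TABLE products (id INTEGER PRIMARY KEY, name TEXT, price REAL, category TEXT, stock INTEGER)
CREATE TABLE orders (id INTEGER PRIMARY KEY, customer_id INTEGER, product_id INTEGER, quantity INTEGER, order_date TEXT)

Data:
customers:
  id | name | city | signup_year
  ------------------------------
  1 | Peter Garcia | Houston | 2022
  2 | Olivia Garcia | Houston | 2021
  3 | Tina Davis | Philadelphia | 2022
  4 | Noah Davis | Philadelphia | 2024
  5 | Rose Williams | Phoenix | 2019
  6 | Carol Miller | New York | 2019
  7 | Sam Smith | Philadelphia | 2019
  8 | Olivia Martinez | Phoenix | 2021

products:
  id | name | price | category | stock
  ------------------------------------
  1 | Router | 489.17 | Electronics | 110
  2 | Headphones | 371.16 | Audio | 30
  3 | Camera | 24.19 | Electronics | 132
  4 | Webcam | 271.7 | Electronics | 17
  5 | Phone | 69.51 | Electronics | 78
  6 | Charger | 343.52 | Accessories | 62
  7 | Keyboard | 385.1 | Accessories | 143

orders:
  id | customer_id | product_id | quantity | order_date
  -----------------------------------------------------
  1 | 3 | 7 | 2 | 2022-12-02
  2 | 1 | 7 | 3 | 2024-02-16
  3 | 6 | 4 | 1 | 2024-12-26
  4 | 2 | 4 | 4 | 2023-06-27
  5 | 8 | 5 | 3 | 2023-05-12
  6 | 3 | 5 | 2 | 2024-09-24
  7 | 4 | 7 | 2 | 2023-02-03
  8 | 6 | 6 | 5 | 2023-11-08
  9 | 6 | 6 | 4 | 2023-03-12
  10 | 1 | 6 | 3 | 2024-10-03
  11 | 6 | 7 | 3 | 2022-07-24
SELECT name, signup_year FROM customers ORDER BY signup_year DESC LIMIT 2

Execution result:
name | signup_year
Noah Davis | 2024
Peter Garcia | 2022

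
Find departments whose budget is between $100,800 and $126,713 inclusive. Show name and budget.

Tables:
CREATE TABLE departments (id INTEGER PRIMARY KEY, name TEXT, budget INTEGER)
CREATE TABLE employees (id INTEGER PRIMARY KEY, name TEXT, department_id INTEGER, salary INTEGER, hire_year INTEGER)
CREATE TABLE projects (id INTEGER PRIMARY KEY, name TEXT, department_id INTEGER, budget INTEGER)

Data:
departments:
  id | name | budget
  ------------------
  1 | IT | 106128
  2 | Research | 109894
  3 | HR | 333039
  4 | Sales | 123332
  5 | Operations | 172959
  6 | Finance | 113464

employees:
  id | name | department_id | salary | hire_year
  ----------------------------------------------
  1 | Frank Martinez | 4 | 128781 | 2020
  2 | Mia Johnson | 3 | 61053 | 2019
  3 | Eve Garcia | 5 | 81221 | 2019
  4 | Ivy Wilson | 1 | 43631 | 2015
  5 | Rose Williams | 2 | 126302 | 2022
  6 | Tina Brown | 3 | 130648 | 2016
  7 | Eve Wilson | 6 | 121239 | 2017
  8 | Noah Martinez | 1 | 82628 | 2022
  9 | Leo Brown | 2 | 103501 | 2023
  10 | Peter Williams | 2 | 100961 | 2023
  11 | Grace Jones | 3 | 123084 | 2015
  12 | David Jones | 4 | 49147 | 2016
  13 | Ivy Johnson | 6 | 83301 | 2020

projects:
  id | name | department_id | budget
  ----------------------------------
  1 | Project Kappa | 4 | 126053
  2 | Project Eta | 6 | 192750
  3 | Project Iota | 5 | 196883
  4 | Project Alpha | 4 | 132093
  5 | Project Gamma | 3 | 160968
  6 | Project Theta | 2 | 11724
SELECT name, budget FROM departments WHERE budget BETWEEN 100800 AND 126713

Execution result:
name | budget
IT | 106128
Research | 109894
Sales | 123332
Finance | 113464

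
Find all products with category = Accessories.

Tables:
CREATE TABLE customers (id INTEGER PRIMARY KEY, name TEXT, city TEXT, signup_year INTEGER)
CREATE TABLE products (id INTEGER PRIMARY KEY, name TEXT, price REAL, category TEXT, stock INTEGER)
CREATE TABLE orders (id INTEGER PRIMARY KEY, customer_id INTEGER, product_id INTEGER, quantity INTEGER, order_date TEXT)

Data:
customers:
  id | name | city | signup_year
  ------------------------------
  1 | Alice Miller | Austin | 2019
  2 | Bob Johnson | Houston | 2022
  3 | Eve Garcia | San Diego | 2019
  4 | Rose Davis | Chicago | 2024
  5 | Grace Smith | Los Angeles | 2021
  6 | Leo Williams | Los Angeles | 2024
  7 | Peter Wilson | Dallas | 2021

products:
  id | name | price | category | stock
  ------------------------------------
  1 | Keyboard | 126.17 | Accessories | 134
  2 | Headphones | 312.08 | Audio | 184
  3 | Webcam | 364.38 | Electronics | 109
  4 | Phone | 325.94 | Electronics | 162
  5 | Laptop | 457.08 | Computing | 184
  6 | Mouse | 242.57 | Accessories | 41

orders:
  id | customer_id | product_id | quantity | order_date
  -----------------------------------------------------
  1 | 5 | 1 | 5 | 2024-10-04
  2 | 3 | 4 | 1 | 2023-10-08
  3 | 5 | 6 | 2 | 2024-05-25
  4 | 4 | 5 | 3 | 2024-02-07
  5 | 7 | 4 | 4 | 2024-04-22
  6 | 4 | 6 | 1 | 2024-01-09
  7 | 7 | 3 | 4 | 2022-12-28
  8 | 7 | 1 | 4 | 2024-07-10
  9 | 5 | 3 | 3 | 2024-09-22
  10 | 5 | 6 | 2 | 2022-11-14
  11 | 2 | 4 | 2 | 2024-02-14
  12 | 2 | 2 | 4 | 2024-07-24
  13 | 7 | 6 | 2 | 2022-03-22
SELECT name, category FROM products WHERE category = 'Accessories'

Execution result:
name | category
Keyboard | Accessories
Mouse | Accessories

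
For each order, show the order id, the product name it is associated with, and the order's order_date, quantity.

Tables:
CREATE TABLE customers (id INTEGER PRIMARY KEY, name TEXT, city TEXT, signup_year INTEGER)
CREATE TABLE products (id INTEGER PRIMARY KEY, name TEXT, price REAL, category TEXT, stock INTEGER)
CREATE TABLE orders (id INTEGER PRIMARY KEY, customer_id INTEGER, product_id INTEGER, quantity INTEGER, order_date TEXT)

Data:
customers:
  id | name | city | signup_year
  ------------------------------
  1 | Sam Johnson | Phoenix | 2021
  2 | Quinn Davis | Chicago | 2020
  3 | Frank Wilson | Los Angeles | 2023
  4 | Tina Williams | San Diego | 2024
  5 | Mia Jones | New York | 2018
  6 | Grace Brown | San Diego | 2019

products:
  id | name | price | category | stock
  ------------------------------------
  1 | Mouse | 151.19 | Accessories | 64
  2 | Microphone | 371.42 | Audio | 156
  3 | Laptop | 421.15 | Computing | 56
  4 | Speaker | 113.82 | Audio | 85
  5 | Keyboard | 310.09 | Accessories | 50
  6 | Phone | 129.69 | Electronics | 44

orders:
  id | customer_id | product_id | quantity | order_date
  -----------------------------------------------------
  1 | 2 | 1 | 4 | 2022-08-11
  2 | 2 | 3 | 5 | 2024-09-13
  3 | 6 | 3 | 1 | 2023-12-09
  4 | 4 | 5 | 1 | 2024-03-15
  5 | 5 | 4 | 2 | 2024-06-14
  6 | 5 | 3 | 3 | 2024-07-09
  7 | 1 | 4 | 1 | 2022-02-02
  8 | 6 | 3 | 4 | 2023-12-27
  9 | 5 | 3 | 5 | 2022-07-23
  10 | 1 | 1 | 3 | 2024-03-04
SELECT c.id, p.name AS product, c.order_date, c.quantity FROM orders c JOIN products p ON c.product_id = p.id

Execution result:
id | product | order_date | quantity
1 | Mouse | 2022-08-11 | 4
2 | Laptop | 2024-09-13 | 5
3 | Laptop | 2023-12-09 | 1
4 | Keyboard | 2024-03-15 | 1
5 | Speaker | 2024-06-14 | 2
6 | Laptop | 2024-07-09 | 3
7 | Speaker | 2022-02-02 | 1
8 | Laptop | 2023-12-27 | 4
9 | Laptop | 2022-07-23 | 5
10 | Mouse | 2024-03-04 | 3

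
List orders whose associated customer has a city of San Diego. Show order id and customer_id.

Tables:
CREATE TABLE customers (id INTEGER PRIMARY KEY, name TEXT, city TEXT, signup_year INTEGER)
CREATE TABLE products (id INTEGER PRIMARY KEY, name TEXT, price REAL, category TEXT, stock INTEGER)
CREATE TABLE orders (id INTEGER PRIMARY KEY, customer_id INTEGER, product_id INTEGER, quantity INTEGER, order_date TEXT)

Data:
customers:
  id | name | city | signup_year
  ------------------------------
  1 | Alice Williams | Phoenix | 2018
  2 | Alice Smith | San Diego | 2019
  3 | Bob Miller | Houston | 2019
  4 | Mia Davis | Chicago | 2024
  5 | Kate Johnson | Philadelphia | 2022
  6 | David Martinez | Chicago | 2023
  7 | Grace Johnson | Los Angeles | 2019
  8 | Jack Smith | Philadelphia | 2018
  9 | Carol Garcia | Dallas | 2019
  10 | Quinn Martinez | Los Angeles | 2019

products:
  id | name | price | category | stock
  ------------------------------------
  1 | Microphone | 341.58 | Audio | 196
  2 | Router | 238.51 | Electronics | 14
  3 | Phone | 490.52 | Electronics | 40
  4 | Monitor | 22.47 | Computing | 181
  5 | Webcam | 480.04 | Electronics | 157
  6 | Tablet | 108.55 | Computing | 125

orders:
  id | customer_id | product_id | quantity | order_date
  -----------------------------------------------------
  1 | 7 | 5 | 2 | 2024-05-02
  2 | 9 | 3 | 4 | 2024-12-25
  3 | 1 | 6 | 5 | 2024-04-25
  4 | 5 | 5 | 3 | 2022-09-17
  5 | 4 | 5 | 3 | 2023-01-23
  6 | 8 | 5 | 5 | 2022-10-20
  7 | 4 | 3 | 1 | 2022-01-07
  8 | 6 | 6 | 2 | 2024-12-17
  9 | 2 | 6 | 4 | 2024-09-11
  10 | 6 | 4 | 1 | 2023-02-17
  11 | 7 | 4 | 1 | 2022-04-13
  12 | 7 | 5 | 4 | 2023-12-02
SELECT id, customer_id FROM orders WHERE customer_id IN (SELECT id FROM customers WHERE city = 'San Diego')

Execution result:
id | customer_id
9 | 2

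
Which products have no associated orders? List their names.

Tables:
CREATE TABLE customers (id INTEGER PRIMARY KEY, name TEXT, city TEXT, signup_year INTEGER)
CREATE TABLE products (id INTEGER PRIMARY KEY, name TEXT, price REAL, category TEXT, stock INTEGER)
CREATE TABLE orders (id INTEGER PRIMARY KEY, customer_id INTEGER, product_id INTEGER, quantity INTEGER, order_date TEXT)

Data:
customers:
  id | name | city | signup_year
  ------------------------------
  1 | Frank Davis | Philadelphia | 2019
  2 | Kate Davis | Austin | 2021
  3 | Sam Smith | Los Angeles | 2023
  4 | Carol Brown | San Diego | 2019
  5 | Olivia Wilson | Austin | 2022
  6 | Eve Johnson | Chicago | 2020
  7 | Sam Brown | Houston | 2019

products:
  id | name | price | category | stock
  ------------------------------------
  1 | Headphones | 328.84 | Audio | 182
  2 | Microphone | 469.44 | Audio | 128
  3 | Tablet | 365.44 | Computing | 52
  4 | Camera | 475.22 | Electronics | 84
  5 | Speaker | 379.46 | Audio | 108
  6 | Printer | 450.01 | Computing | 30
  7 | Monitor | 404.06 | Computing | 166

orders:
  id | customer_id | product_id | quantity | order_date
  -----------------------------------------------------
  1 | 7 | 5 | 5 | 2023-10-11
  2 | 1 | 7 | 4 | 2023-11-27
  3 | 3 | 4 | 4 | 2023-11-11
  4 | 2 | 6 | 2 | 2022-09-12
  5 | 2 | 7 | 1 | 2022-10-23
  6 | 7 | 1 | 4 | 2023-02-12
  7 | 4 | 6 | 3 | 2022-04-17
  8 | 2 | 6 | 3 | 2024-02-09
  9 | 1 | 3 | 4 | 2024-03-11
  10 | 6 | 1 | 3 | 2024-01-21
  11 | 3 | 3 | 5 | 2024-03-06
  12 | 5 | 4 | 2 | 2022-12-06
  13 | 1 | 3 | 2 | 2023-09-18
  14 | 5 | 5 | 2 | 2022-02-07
SELECT p.name FROM products p LEFT JOIN orders c ON c.product_id = p.id WHERE c.id IS NULL

Execution result:
Microphone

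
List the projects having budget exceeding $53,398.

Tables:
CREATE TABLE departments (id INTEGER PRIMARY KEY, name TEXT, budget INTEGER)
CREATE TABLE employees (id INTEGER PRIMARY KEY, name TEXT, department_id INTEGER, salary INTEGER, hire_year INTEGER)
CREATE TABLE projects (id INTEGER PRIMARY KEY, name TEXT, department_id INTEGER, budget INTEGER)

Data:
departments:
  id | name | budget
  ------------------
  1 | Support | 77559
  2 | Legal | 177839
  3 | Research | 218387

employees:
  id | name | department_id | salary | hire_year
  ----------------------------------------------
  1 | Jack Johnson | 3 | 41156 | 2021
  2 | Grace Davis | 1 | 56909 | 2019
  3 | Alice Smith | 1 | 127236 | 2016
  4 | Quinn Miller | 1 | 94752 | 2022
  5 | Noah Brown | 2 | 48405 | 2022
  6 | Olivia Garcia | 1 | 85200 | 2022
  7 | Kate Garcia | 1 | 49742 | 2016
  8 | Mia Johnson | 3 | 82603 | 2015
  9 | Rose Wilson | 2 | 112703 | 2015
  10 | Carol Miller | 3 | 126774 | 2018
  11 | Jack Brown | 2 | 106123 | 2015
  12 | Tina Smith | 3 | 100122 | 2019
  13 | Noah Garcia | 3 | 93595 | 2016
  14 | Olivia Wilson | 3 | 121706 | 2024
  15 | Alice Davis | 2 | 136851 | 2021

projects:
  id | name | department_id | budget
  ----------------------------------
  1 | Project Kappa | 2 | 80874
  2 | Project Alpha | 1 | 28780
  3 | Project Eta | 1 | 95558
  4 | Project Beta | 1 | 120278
SELECT name, budget FROM projects WHERE budget > 53398

Execution result:
name | budget
Project Kappa | 80874
Project Eta | 95558
Project Beta | 120278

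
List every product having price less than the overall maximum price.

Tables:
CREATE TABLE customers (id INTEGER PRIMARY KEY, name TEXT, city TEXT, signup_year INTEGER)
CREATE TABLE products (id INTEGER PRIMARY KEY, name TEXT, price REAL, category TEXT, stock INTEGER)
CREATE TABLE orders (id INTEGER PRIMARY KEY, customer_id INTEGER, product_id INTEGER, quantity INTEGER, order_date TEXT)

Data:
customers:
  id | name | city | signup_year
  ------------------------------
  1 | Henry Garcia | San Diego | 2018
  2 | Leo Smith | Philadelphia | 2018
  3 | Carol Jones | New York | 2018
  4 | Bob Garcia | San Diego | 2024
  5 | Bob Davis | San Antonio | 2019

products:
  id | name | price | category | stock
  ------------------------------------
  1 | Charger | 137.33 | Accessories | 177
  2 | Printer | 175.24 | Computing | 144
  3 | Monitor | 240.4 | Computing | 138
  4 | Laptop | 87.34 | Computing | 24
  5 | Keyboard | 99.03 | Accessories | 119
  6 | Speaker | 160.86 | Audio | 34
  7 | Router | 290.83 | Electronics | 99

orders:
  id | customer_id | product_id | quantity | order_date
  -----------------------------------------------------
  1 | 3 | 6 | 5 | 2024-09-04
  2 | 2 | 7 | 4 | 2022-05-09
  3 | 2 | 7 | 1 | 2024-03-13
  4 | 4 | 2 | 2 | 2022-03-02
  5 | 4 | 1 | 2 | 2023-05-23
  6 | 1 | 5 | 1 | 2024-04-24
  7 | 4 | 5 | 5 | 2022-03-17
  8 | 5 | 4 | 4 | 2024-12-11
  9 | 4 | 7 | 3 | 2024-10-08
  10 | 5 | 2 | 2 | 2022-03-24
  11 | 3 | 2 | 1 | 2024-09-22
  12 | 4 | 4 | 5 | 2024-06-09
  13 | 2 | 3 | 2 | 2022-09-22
SELECT name, price FROM products WHERE price < (SELECT MAX(price) FROM products)

Execution result:
name | price
Charger | 137.33
Printer | 175.24
Monitor | 240.40
Laptop | 87.34
Keyboard | 99.03
Speaker | 160.86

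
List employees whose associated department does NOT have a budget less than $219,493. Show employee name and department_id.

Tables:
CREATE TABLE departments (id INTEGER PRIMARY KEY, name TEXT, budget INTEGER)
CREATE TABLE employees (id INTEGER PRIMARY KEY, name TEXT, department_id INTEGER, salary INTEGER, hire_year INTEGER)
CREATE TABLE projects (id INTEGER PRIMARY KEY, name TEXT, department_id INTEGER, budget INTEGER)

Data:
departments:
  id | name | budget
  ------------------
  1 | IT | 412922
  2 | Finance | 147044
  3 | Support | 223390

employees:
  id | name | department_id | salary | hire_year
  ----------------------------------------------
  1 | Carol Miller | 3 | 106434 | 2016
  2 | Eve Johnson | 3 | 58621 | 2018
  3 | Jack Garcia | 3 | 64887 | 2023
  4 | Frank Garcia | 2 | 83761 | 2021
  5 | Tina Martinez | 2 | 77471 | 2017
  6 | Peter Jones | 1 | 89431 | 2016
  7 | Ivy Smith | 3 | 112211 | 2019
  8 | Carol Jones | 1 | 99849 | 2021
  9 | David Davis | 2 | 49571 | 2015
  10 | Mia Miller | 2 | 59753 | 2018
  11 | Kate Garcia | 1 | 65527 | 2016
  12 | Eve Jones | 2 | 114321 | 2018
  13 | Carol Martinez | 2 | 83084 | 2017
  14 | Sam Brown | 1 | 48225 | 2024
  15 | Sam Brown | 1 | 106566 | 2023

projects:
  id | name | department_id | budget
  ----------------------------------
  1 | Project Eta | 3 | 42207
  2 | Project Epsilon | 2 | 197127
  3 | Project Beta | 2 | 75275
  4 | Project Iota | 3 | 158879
SELECT name, department_id FROM employees WHERE department_id NOT IN (SELECT id FROM departments WHERE budget < 219493)

Execution result:
name | department_id
Carol Miller | 3
Eve Johnson | 3
Jack Garcia | 3
Peter Jones | 1
Ivy Smith | 3
Carol Jones | 1
Kate Garcia | 1
Sam Brown | 1
Sam Brown | 1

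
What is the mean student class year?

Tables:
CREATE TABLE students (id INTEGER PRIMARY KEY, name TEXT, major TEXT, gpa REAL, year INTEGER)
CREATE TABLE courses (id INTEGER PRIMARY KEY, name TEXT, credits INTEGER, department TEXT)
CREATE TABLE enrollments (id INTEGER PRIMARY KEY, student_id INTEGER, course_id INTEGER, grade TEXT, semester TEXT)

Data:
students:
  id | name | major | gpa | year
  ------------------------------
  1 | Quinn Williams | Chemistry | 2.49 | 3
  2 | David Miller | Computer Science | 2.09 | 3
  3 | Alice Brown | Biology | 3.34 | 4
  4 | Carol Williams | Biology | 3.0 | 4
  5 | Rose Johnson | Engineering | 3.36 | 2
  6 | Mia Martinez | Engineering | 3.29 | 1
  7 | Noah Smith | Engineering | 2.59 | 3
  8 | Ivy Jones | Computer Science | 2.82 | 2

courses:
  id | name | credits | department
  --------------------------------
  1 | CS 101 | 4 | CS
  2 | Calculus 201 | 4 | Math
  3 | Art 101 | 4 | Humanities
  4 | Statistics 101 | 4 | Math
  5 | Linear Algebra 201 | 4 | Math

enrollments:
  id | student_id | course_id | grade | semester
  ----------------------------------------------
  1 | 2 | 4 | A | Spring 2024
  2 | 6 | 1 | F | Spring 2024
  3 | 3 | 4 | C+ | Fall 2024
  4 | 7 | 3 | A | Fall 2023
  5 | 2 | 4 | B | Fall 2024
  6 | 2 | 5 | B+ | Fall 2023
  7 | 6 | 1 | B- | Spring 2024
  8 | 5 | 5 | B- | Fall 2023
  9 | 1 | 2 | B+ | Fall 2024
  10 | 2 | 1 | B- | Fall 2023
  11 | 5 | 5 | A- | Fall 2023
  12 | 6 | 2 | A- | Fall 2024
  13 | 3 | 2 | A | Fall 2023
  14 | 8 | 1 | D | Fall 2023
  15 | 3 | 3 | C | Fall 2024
SELECT AVG(year) FROM students

Execution result:
2.75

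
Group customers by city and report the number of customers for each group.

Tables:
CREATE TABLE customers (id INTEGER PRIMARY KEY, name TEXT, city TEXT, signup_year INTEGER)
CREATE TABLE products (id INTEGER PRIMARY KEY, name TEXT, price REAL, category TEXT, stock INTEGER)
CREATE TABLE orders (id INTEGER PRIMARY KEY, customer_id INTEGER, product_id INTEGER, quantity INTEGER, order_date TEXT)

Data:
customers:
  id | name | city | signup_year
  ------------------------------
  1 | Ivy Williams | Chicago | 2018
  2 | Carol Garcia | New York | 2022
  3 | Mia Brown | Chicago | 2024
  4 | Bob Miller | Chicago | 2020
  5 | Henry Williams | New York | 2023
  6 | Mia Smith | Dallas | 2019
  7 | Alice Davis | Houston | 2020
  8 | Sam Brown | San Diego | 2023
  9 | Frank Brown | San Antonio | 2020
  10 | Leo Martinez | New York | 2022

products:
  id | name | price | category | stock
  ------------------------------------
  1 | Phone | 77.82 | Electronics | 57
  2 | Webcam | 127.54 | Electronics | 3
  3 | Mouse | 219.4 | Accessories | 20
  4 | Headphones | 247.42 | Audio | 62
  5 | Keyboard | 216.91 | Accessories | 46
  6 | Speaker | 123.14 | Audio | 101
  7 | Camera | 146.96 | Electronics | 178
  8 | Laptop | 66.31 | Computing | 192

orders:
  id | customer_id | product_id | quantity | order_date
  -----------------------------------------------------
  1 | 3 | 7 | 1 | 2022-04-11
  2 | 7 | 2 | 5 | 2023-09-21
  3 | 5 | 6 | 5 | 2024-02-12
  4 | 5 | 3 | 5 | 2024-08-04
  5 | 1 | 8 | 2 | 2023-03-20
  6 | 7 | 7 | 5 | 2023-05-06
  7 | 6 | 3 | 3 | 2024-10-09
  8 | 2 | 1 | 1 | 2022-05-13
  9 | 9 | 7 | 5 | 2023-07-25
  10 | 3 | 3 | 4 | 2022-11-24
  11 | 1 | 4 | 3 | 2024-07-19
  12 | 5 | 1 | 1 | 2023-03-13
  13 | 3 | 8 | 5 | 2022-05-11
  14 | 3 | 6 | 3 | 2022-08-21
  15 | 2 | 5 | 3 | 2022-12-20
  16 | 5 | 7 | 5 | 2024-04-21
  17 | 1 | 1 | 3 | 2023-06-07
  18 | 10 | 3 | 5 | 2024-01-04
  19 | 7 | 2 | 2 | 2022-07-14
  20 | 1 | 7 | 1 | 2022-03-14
SELECT city, COUNT(*) AS n FROM customers GROUP BY city

Execution result:
city | n
Chicago | 3
Dallas | 1
Houston | 1
New York | 3
San Antonio | 1
San Diego | 1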